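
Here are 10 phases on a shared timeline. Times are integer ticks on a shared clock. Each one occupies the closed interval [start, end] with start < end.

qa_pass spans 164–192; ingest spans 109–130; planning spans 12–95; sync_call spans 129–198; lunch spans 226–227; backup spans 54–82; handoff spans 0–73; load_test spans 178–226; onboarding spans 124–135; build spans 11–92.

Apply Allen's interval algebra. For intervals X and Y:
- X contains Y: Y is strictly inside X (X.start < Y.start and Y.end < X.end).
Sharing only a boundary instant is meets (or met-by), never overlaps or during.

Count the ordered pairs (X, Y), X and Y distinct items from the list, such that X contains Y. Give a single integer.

Checking all 90 ordered pairs for relation 'contains'; matching pairs in alphabetical order:
(build, backup): build contains backup ✓
(planning, backup): planning contains backup ✓
(sync_call, qa_pass): sync_call contains qa_pass ✓
Count: 3.

3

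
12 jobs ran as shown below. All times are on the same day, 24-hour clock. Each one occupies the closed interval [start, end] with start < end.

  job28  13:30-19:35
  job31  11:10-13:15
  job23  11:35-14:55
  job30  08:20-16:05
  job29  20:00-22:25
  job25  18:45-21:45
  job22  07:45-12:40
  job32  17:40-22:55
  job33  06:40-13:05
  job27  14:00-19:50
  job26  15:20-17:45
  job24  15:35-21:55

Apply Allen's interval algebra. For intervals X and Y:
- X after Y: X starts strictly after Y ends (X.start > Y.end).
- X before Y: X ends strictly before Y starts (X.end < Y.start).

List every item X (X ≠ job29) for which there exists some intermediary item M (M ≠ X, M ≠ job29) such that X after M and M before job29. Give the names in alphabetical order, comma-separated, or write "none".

job24, job25, job26, job27, job28, job32

Target job29 = [20:00, 22:25].
Intermediaries M with M before job29: job22, job23, job26, job27, job28, job30, job31, job33.
Via job22 — items with X after job22: job24, job25, job26, job27, job28, job32.
Via job23 — items with X after job23: job24, job25, job26, job32.
Via job26 — items with X after job26: job25.
Via job27 — items with X after job27: none.
Via job28 — items with X after job28: none.
Via job30 — items with X after job30: job25, job32.
Via job31 — items with X after job31: job24, job25, job26, job27, job28, job32.
Via job33 — items with X after job33: job24, job25, job26, job27, job28, job32.
Union: job24, job25, job26, job27, job28, job32.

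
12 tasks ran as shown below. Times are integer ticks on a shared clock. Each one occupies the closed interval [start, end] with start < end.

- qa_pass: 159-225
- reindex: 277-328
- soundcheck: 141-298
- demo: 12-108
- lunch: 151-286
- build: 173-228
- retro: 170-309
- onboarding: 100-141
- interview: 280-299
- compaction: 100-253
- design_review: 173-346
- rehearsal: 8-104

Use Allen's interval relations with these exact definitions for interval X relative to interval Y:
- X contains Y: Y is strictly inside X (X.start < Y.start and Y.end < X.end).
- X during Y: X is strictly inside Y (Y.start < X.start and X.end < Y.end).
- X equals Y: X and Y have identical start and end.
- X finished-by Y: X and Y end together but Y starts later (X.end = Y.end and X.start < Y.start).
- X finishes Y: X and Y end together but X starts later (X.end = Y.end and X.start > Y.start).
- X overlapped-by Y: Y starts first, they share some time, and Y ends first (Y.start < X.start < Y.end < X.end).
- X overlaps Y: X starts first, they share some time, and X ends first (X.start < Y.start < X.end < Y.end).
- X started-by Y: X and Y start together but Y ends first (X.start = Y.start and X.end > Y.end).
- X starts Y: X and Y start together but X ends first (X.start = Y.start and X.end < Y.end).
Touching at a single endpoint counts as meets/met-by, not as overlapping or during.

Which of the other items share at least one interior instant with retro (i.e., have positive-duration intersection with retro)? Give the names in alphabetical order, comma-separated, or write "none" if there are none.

Target retro = [170, 309].
build [173, 228] → during → yes.
compaction [100, 253] → overlaps → yes.
demo [12, 108] → before → no.
design_review [173, 346] → overlapped-by → yes.
interview [280, 299] → during → yes.
lunch [151, 286] → overlaps → yes.
onboarding [100, 141] → before → no.
qa_pass [159, 225] → overlaps → yes.
rehearsal [8, 104] → before → no.
reindex [277, 328] → overlapped-by → yes.
soundcheck [141, 298] → overlaps → yes.
Result: build, compaction, design_review, interview, lunch, qa_pass, reindex, soundcheck.

build, compaction, design_review, interview, lunch, qa_pass, reindex, soundcheck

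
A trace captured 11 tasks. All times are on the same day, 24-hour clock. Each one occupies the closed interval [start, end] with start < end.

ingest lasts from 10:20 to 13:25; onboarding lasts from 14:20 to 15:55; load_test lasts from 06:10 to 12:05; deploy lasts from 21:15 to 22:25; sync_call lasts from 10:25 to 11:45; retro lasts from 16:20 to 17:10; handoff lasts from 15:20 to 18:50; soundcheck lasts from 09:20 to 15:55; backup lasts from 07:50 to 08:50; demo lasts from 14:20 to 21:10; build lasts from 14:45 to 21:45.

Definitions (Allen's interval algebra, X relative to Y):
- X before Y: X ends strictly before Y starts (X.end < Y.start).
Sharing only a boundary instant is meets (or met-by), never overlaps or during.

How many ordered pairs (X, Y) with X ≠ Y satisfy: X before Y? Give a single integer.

Checking all 110 ordered pairs for relation 'before'; matching pairs in alphabetical order:
(backup, build): backup before build ✓
(backup, demo): backup before demo ✓
(backup, deploy): backup before deploy ✓
(backup, handoff): backup before handoff ✓
(backup, ingest): backup before ingest ✓
(backup, onboarding): backup before onboarding ✓
(backup, retro): backup before retro ✓
(backup, soundcheck): backup before soundcheck ✓
(backup, sync_call): backup before sync_call ✓
(demo, deploy): demo before deploy ✓
(handoff, deploy): handoff before deploy ✓
(ingest, build): ingest before build ✓
(ingest, demo): ingest before demo ✓
(ingest, deploy): ingest before deploy ✓
(ingest, handoff): ingest before handoff ✓
(ingest, onboarding): ingest before onboarding ✓
(ingest, retro): ingest before retro ✓
(load_test, build): load_test before build ✓
(load_test, demo): load_test before demo ✓
(load_test, deploy): load_test before deploy ✓
(load_test, handoff): load_test before handoff ✓
(load_test, onboarding): load_test before onboarding ✓
(load_test, retro): load_test before retro ✓
(onboarding, deploy): onboarding before deploy ✓
... plus 10 further pairs not listed.
Count: 34.

34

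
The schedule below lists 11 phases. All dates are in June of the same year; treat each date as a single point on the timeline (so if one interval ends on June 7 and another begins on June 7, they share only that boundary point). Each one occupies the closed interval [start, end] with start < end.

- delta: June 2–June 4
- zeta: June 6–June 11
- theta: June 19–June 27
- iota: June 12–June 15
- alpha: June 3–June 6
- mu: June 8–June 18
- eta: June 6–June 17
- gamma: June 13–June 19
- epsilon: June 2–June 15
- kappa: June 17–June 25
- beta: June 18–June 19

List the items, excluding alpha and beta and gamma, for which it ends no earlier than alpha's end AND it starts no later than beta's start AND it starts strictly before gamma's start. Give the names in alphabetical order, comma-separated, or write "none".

Conditions: its end is no earlier than alpha's end (X.end >= June 6) AND its start is no later than beta's start (X.start <= June 18) AND its start is strictly before gamma's start (X.start < June 13).
delta: end June 4 >= June 6? ✗; start June 2 <= June 18? ✓; start June 2 < June 13? ✓ → no.
epsilon: end June 15 >= June 6? ✓; start June 2 <= June 18? ✓; start June 2 < June 13? ✓ → yes.
eta: end June 17 >= June 6? ✓; start June 6 <= June 18? ✓; start June 6 < June 13? ✓ → yes.
iota: end June 15 >= June 6? ✓; start June 12 <= June 18? ✓; start June 12 < June 13? ✓ → yes.
kappa: end June 25 >= June 6? ✓; start June 17 <= June 18? ✓; start June 17 < June 13? ✗ → no.
mu: end June 18 >= June 6? ✓; start June 8 <= June 18? ✓; start June 8 < June 13? ✓ → yes.
theta: end June 27 >= June 6? ✓; start June 19 <= June 18? ✗; start June 19 < June 13? ✗ → no.
zeta: end June 11 >= June 6? ✓; start June 6 <= June 18? ✓; start June 6 < June 13? ✓ → yes.
Result: epsilon, eta, iota, mu, zeta.

epsilon, eta, iota, mu, zeta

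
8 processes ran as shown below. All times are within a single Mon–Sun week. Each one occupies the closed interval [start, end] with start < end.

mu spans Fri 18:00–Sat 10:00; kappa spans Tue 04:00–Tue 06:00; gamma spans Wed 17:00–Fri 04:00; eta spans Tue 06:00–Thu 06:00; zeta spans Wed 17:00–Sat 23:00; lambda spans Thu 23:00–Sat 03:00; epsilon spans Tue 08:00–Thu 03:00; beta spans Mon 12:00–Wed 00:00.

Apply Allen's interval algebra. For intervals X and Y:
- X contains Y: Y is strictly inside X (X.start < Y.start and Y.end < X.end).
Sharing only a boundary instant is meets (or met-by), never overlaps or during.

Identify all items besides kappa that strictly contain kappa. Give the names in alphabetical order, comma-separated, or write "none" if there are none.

beta

Target kappa = [Tue 04:00, Tue 06:00].
beta [Mon 12:00, Wed 00:00] → contains → yes.
epsilon [Tue 08:00, Thu 03:00] → after → no.
eta [Tue 06:00, Thu 06:00] → met-by → no.
gamma [Wed 17:00, Fri 04:00] → after → no.
lambda [Thu 23:00, Sat 03:00] → after → no.
mu [Fri 18:00, Sat 10:00] → after → no.
zeta [Wed 17:00, Sat 23:00] → after → no.
Result: beta.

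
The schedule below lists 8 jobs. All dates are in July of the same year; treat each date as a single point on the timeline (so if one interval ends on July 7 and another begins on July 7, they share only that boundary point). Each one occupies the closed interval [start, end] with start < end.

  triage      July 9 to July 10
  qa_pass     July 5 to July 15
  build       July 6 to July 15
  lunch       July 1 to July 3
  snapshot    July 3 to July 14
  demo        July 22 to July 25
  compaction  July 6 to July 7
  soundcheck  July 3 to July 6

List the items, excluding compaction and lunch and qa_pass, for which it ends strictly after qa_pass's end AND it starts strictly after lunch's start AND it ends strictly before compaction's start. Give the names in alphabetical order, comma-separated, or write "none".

none

Conditions: its end is strictly after qa_pass's end (X.end > July 15) AND its start is strictly after lunch's start (X.start > July 1) AND its end is strictly before compaction's start (X.end < July 6).
build: end July 15 > July 15? ✗; start July 6 > July 1? ✓; end July 15 < July 6? ✗ → no.
demo: end July 25 > July 15? ✓; start July 22 > July 1? ✓; end July 25 < July 6? ✗ → no.
snapshot: end July 14 > July 15? ✗; start July 3 > July 1? ✓; end July 14 < July 6? ✗ → no.
soundcheck: end July 6 > July 15? ✗; start July 3 > July 1? ✓; end July 6 < July 6? ✗ → no.
triage: end July 10 > July 15? ✗; start July 9 > July 1? ✓; end July 10 < July 6? ✗ → no.
Result: none.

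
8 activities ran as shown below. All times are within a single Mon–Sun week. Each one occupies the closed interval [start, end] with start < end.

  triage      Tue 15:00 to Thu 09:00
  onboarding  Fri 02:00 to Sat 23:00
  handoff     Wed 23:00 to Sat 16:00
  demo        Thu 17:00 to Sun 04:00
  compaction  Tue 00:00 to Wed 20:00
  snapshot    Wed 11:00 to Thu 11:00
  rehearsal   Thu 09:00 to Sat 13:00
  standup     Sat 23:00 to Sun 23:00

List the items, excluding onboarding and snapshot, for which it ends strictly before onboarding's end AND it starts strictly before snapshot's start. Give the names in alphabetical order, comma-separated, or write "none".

compaction, triage

Conditions: its end is strictly before onboarding's end (X.end < Sat 23:00) AND its start is strictly before snapshot's start (X.start < Wed 11:00).
compaction: end Wed 20:00 < Sat 23:00? ✓; start Tue 00:00 < Wed 11:00? ✓ → yes.
demo: end Sun 04:00 < Sat 23:00? ✗; start Thu 17:00 < Wed 11:00? ✗ → no.
handoff: end Sat 16:00 < Sat 23:00? ✓; start Wed 23:00 < Wed 11:00? ✗ → no.
rehearsal: end Sat 13:00 < Sat 23:00? ✓; start Thu 09:00 < Wed 11:00? ✗ → no.
standup: end Sun 23:00 < Sat 23:00? ✗; start Sat 23:00 < Wed 11:00? ✗ → no.
triage: end Thu 09:00 < Sat 23:00? ✓; start Tue 15:00 < Wed 11:00? ✓ → yes.
Result: compaction, triage.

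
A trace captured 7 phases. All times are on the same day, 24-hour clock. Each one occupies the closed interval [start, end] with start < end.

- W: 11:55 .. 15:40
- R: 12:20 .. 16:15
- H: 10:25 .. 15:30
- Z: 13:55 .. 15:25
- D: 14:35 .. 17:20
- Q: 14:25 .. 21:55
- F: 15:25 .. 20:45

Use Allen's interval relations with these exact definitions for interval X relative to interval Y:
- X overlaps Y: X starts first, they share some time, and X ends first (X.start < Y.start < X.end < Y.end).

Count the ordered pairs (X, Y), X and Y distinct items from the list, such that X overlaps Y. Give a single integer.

15

Checking all 42 ordered pairs for relation 'overlaps'; matching pairs in alphabetical order:
(D, F): D overlaps F ✓
(H, D): H overlaps D ✓
(H, F): H overlaps F ✓
(H, Q): H overlaps Q ✓
(H, R): H overlaps R ✓
(H, W): H overlaps W ✓
(R, D): R overlaps D ✓
(R, F): R overlaps F ✓
(R, Q): R overlaps Q ✓
(W, D): W overlaps D ✓
(W, F): W overlaps F ✓
(W, Q): W overlaps Q ✓
(W, R): W overlaps R ✓
(Z, D): Z overlaps D ✓
(Z, Q): Z overlaps Q ✓
Count: 15.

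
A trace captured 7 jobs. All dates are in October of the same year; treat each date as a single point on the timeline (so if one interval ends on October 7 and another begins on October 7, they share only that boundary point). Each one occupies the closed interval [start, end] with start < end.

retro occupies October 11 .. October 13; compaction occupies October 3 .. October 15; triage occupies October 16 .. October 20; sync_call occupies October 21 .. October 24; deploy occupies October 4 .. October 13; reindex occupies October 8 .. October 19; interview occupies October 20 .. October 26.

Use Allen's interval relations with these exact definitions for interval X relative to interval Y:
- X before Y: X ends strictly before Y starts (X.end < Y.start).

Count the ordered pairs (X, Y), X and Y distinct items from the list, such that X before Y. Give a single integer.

Checking all 42 ordered pairs for relation 'before'; matching pairs in alphabetical order:
(compaction, interview): compaction before interview ✓
(compaction, sync_call): compaction before sync_call ✓
(compaction, triage): compaction before triage ✓
(deploy, interview): deploy before interview ✓
(deploy, sync_call): deploy before sync_call ✓
(deploy, triage): deploy before triage ✓
(reindex, interview): reindex before interview ✓
(reindex, sync_call): reindex before sync_call ✓
(retro, interview): retro before interview ✓
(retro, sync_call): retro before sync_call ✓
(retro, triage): retro before triage ✓
(triage, sync_call): triage before sync_call ✓
Count: 12.

12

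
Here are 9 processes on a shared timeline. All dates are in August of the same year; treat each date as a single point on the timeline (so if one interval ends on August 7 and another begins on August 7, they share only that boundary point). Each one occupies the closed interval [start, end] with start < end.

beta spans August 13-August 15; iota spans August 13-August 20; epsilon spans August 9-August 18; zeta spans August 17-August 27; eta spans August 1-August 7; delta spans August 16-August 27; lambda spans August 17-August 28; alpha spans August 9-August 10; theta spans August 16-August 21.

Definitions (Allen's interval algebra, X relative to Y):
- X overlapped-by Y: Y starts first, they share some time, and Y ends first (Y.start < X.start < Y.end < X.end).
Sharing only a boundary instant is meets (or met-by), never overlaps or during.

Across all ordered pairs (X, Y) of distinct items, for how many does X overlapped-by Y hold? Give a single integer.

Checking all 72 ordered pairs for relation 'overlapped-by'; matching pairs in alphabetical order:
(delta, epsilon): delta overlapped-by epsilon ✓
(delta, iota): delta overlapped-by iota ✓
(iota, epsilon): iota overlapped-by epsilon ✓
(lambda, delta): lambda overlapped-by delta ✓
(lambda, epsilon): lambda overlapped-by epsilon ✓
(lambda, iota): lambda overlapped-by iota ✓
(lambda, theta): lambda overlapped-by theta ✓
(theta, epsilon): theta overlapped-by epsilon ✓
(theta, iota): theta overlapped-by iota ✓
(zeta, epsilon): zeta overlapped-by epsilon ✓
(zeta, iota): zeta overlapped-by iota ✓
(zeta, theta): zeta overlapped-by theta ✓
Count: 12.

12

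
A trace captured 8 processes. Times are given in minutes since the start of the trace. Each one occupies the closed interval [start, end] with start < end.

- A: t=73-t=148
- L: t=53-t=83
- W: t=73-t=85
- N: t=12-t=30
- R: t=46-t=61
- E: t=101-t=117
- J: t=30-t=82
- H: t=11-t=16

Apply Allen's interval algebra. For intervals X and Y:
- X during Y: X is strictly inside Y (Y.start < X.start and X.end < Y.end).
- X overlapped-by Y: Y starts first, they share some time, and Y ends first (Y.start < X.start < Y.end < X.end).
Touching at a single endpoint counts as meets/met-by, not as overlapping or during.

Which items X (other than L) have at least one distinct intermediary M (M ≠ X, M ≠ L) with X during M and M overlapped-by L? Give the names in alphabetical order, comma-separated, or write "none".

Target L = [t=53, t=83].
Intermediaries M with M overlapped-by L: A, W.
Via A — items with X during A: E.
Via W — items with X during W: none.
Union: E.

E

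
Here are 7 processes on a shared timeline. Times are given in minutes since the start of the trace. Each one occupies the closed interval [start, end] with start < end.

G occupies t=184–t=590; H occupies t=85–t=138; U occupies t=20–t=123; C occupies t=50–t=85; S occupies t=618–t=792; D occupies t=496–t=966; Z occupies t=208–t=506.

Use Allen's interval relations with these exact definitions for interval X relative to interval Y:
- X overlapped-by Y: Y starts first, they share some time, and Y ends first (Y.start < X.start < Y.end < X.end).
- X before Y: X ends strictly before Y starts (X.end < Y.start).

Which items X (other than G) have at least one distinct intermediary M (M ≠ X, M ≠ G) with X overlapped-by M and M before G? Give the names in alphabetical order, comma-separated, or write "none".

Target G = [t=184, t=590].
Intermediaries M with M before G: C, H, U.
Via C — items with X overlapped-by C: none.
Via H — items with X overlapped-by H: none.
Via U — items with X overlapped-by U: H.
Union: H.

H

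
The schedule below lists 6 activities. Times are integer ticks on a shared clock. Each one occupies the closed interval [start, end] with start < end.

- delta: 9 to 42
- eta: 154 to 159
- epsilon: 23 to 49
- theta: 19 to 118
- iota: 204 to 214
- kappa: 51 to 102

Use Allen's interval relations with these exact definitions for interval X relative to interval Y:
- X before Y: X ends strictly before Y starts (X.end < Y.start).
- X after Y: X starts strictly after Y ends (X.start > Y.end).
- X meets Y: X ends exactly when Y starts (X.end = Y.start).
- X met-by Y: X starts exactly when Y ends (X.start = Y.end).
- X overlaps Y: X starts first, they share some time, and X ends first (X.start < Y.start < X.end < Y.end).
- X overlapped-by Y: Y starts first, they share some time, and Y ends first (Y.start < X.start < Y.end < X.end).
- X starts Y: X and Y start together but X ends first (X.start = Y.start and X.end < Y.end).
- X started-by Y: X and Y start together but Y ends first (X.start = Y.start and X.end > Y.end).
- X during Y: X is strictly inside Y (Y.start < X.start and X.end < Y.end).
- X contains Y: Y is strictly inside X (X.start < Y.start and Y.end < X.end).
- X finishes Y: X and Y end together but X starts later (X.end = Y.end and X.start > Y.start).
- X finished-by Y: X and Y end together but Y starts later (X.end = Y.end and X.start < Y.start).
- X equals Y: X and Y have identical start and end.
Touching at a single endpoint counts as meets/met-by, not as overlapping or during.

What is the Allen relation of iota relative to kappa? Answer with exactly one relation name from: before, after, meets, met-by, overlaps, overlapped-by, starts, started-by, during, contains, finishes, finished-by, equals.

iota = [204, 214]; kappa = [51, 102].
Compare endpoints: iota.start > kappa.start, iota.start > kappa.end, iota.end > kappa.start, iota.end > kappa.end.
That pattern is 'after'.

after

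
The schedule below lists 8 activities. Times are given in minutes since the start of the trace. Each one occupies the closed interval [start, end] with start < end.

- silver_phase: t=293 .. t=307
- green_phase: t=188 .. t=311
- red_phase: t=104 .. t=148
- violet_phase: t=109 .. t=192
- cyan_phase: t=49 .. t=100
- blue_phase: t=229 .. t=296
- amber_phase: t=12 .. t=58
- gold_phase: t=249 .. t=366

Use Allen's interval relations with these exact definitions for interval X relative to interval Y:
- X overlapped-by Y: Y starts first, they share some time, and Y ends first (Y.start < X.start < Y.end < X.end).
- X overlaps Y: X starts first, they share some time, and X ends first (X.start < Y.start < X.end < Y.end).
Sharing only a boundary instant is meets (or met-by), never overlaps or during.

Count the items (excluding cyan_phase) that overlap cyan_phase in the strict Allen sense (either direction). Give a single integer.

1

Target cyan_phase = [t=49, t=100].
amber_phase [t=12, t=58] → overlaps → counts.
blue_phase [t=229, t=296] → after → no.
gold_phase [t=249, t=366] → after → no.
green_phase [t=188, t=311] → after → no.
red_phase [t=104, t=148] → after → no.
silver_phase [t=293, t=307] → after → no.
violet_phase [t=109, t=192] → after → no.
Total: 1.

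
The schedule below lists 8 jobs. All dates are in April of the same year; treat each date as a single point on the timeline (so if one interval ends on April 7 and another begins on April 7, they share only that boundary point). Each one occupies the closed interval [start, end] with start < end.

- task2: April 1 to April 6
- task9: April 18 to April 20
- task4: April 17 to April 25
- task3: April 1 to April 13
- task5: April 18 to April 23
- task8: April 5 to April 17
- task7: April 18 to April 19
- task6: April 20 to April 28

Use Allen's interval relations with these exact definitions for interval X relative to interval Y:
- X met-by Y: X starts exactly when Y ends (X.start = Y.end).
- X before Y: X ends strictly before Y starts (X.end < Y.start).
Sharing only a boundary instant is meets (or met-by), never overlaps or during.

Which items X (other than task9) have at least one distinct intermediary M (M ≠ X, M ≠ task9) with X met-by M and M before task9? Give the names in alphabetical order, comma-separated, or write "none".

task4

Target task9 = [April 18, April 20].
Intermediaries M with M before task9: task2, task3, task8.
Via task2 — items with X met-by task2: none.
Via task3 — items with X met-by task3: none.
Via task8 — items with X met-by task8: task4.
Union: task4.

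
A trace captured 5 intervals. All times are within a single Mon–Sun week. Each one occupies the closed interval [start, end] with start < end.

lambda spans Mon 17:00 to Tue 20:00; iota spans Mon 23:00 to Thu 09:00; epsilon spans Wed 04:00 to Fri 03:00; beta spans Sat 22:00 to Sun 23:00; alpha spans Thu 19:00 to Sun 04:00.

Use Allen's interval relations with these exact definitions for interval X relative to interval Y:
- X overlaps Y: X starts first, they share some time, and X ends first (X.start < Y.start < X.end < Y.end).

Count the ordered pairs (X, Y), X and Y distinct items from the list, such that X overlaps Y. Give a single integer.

Checking all 20 ordered pairs for relation 'overlaps'; matching pairs in alphabetical order:
(alpha, beta): alpha overlaps beta ✓
(epsilon, alpha): epsilon overlaps alpha ✓
(iota, epsilon): iota overlaps epsilon ✓
(lambda, iota): lambda overlaps iota ✓
Count: 4.

4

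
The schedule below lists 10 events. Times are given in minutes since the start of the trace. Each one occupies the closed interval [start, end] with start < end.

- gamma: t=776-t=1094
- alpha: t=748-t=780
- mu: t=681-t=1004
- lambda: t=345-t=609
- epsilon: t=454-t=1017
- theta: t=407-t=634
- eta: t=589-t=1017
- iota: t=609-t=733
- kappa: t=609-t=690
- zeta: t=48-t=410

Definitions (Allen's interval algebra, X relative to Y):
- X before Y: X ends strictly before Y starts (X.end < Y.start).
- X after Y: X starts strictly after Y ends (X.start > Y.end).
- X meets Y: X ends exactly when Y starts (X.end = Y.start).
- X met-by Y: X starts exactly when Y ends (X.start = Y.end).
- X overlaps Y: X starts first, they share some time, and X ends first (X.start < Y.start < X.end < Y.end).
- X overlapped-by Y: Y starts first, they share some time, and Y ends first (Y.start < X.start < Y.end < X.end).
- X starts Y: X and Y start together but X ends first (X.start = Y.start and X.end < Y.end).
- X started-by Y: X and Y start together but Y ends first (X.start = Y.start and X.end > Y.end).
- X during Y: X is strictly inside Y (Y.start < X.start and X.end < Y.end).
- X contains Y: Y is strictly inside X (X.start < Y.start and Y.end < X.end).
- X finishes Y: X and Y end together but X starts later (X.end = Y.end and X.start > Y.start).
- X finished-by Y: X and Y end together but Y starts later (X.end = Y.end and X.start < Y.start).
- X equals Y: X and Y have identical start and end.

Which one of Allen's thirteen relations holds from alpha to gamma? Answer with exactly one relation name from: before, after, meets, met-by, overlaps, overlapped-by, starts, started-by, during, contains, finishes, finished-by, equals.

alpha = [t=748, t=780]; gamma = [t=776, t=1094].
Compare endpoints: alpha.start < gamma.start, alpha.start < gamma.end, alpha.end > gamma.start, alpha.end < gamma.end.
That pattern is 'overlaps'.

overlaps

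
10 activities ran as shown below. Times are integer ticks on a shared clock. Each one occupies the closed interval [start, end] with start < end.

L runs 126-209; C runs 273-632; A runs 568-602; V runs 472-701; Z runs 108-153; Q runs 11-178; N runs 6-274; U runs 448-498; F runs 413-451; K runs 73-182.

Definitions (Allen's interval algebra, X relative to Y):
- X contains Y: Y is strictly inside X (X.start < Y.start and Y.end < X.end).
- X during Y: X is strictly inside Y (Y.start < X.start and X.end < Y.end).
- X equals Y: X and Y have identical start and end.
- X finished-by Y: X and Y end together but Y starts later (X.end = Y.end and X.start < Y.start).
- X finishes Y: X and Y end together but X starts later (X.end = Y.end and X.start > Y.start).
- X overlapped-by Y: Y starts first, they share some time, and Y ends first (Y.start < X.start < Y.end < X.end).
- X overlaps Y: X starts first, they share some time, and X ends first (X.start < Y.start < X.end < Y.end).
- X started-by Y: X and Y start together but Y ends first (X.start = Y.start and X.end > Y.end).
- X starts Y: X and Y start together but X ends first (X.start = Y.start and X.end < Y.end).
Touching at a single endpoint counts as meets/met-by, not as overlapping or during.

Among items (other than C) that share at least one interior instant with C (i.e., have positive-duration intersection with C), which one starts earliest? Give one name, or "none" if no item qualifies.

Target C = [273, 632].
A [568, 602] → during → candidate.
F [413, 451] → during → candidate.
K [73, 182] → before → excluded.
L [126, 209] → before → excluded.
N [6, 274] → overlaps → candidate.
Q [11, 178] → before → excluded.
U [448, 498] → during → candidate.
V [472, 701] → overlapped-by → candidate.
Z [108, 153] → before → excluded.
Among candidates, earliest start is 6 → N.

N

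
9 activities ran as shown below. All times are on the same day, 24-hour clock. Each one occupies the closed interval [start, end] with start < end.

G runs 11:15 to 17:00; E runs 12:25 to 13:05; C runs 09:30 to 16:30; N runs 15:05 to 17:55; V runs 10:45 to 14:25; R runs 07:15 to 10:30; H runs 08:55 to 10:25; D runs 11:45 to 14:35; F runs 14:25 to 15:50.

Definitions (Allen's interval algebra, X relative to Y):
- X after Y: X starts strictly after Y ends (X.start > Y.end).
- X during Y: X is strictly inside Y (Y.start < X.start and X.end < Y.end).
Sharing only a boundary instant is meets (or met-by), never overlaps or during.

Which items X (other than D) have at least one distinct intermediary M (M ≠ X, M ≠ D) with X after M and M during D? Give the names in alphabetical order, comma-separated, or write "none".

F, N

Target D = [11:45, 14:35].
Intermediaries M with M during D: E.
Via E — items with X after E: F, N.
Union: F, N.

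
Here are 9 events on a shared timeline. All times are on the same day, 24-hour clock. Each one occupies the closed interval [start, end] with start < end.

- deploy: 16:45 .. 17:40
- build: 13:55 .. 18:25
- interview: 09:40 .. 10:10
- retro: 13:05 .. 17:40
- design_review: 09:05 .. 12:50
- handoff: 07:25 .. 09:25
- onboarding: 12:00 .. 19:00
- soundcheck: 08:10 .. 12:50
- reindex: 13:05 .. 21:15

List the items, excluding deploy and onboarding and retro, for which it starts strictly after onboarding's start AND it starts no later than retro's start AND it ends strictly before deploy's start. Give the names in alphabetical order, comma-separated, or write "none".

none

Conditions: its start is strictly after onboarding's start (X.start > 12:00) AND its start is no later than retro's start (X.start <= 13:05) AND its end is strictly before deploy's start (X.end < 16:45).
build: start 13:55 > 12:00? ✓; start 13:55 <= 13:05? ✗; end 18:25 < 16:45? ✗ → no.
design_review: start 09:05 > 12:00? ✗; start 09:05 <= 13:05? ✓; end 12:50 < 16:45? ✓ → no.
handoff: start 07:25 > 12:00? ✗; start 07:25 <= 13:05? ✓; end 09:25 < 16:45? ✓ → no.
interview: start 09:40 > 12:00? ✗; start 09:40 <= 13:05? ✓; end 10:10 < 16:45? ✓ → no.
reindex: start 13:05 > 12:00? ✓; start 13:05 <= 13:05? ✓; end 21:15 < 16:45? ✗ → no.
soundcheck: start 08:10 > 12:00? ✗; start 08:10 <= 13:05? ✓; end 12:50 < 16:45? ✓ → no.
Result: none.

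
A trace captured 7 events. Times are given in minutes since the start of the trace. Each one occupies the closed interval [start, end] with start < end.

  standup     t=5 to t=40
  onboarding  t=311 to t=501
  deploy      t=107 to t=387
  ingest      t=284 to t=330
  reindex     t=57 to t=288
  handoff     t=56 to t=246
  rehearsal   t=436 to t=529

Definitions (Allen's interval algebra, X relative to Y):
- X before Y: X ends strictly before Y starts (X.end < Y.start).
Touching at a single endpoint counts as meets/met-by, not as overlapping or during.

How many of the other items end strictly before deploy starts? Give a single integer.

1

Target deploy = [t=107, t=387].
handoff [t=56, t=246] → overlaps → no.
ingest [t=284, t=330] → during → no.
onboarding [t=311, t=501] → overlapped-by → no.
rehearsal [t=436, t=529] → after → no.
reindex [t=57, t=288] → overlaps → no.
standup [t=5, t=40] → before → counts.
Total: 1.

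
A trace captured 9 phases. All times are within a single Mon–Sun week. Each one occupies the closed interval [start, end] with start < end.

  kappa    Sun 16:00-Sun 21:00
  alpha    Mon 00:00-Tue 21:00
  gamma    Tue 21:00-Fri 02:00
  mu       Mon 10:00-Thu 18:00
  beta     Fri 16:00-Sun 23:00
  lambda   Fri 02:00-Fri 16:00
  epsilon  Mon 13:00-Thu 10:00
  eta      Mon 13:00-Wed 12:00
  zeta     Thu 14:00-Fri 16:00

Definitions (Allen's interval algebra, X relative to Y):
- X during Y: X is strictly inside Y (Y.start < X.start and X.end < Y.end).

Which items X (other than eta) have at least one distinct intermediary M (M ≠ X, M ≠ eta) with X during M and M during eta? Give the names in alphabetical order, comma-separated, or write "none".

none

Target eta = [Mon 13:00, Wed 12:00].
Intermediaries M with M during eta: none.
Union: none.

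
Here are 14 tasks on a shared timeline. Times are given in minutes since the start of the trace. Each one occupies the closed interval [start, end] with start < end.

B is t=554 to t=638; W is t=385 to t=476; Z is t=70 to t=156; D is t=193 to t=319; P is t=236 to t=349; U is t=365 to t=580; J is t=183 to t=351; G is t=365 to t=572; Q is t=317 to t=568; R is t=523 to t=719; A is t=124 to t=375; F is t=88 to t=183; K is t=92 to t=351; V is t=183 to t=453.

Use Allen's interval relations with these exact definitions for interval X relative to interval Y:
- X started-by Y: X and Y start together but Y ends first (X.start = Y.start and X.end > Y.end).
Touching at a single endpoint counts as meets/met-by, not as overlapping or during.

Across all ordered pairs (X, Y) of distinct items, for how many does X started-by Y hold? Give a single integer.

2

Checking all 182 ordered pairs for relation 'started-by'; matching pairs in alphabetical order:
(U, G): U started-by G ✓
(V, J): V started-by J ✓
Count: 2.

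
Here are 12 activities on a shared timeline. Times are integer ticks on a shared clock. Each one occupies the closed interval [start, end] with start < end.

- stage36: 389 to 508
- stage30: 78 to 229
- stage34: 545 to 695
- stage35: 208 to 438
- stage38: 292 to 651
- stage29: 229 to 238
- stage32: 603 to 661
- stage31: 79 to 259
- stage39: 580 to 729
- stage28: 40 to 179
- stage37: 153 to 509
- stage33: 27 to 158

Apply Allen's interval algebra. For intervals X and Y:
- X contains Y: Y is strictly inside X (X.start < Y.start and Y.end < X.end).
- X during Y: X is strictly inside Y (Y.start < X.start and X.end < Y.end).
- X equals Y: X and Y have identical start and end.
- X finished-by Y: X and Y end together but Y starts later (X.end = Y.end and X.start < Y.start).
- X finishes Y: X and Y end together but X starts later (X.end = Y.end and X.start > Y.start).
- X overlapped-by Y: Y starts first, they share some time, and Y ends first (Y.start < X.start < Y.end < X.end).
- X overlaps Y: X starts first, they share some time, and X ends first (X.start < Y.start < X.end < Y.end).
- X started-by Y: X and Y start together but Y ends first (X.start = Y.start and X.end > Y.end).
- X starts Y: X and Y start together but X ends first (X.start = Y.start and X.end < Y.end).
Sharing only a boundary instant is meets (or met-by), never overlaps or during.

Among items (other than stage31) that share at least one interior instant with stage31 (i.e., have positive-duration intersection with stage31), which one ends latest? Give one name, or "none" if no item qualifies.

Target stage31 = [79, 259].
stage28 [40, 179] → overlaps → candidate.
stage29 [229, 238] → during → candidate.
stage30 [78, 229] → overlaps → candidate.
stage32 [603, 661] → after → excluded.
stage33 [27, 158] → overlaps → candidate.
stage34 [545, 695] → after → excluded.
stage35 [208, 438] → overlapped-by → candidate.
stage36 [389, 508] → after → excluded.
stage37 [153, 509] → overlapped-by → candidate.
stage38 [292, 651] → after → excluded.
stage39 [580, 729] → after → excluded.
Among candidates, latest end is 509 → stage37.

stage37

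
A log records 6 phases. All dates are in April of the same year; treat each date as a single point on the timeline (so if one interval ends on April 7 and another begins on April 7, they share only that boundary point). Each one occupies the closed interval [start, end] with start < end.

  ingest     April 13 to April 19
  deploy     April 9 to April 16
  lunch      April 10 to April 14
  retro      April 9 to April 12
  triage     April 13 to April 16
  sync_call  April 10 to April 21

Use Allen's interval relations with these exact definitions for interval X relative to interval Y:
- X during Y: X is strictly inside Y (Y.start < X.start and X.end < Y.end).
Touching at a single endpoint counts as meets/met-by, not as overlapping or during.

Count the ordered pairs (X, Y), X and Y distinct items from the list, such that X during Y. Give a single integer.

3

Checking all 30 ordered pairs for relation 'during'; matching pairs in alphabetical order:
(ingest, sync_call): ingest during sync_call ✓
(lunch, deploy): lunch during deploy ✓
(triage, sync_call): triage during sync_call ✓
Count: 3.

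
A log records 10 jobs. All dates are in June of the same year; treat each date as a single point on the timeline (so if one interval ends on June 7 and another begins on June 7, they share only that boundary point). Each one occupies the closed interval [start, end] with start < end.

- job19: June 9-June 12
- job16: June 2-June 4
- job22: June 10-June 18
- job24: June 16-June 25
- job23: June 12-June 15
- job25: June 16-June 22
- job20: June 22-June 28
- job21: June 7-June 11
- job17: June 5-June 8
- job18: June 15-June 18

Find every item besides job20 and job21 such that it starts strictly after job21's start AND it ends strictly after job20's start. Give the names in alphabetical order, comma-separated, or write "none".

Conditions: its start is strictly after job21's start (X.start > June 7) AND its end is strictly after job20's start (X.end > June 22).
job16: start June 2 > June 7? ✗; end June 4 > June 22? ✗ → no.
job17: start June 5 > June 7? ✗; end June 8 > June 22? ✗ → no.
job18: start June 15 > June 7? ✓; end June 18 > June 22? ✗ → no.
job19: start June 9 > June 7? ✓; end June 12 > June 22? ✗ → no.
job22: start June 10 > June 7? ✓; end June 18 > June 22? ✗ → no.
job23: start June 12 > June 7? ✓; end June 15 > June 22? ✗ → no.
job24: start June 16 > June 7? ✓; end June 25 > June 22? ✓ → yes.
job25: start June 16 > June 7? ✓; end June 22 > June 22? ✗ → no.
Result: job24.

job24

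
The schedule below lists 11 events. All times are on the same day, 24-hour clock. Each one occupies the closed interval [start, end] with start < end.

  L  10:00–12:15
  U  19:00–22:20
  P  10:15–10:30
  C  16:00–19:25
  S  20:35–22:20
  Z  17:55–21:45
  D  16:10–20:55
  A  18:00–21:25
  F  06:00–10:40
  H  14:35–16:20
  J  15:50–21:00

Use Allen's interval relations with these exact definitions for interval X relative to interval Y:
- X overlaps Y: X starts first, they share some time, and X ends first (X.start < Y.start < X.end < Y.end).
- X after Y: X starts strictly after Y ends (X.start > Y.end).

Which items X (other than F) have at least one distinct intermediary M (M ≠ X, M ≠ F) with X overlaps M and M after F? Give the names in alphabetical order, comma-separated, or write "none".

Target F = [06:00, 10:40].
Intermediaries M with M after F: A, C, D, H, J, S, U, Z.
Via A — items with X overlaps A: C, D, J.
Via C — items with X overlaps C: H.
Via D — items with X overlaps D: C, H.
Via H — items with X overlaps H: none.
Via J — items with X overlaps J: H.
Via S — items with X overlaps S: A, D, J, Z.
Via U — items with X overlaps U: A, C, D, J, Z.
Via Z — items with X overlaps Z: C, D, J.
Union: A, C, D, H, J, Z.

A, C, D, H, J, Z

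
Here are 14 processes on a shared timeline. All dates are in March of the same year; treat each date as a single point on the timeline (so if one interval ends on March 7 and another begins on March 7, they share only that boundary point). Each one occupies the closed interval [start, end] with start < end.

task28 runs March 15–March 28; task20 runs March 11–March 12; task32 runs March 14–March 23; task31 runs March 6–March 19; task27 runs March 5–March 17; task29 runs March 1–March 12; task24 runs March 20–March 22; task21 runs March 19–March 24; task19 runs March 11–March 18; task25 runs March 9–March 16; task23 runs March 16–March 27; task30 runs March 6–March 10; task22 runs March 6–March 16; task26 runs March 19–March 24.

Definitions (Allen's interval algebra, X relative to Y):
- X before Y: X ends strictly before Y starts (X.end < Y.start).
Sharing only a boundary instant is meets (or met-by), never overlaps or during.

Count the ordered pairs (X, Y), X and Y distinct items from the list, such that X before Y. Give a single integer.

Checking all 182 ordered pairs for relation 'before'; matching pairs in alphabetical order:
(task19, task21): task19 before task21 ✓
(task19, task24): task19 before task24 ✓
(task19, task26): task19 before task26 ✓
(task20, task21): task20 before task21 ✓
(task20, task23): task20 before task23 ✓
(task20, task24): task20 before task24 ✓
(task20, task26): task20 before task26 ✓
(task20, task28): task20 before task28 ✓
(task20, task32): task20 before task32 ✓
(task22, task21): task22 before task21 ✓
(task22, task24): task22 before task24 ✓
(task22, task26): task22 before task26 ✓
(task25, task21): task25 before task21 ✓
(task25, task24): task25 before task24 ✓
(task25, task26): task25 before task26 ✓
(task27, task21): task27 before task21 ✓
(task27, task24): task27 before task24 ✓
(task27, task26): task27 before task26 ✓
(task29, task21): task29 before task21 ✓
(task29, task23): task29 before task23 ✓
(task29, task24): task29 before task24 ✓
(task29, task26): task29 before task26 ✓
(task29, task28): task29 before task28 ✓
(task29, task32): task29 before task32 ✓
... plus 9 further pairs not listed.
Count: 33.

33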